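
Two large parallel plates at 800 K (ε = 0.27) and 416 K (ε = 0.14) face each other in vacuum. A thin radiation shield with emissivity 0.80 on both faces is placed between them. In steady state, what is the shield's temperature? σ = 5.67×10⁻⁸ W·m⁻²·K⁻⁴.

T_s ≈ 726 K

In steady state the net flux on the hot side equals that on the cold side.
σ(T₁⁴−T_s⁴)/D₁ = σ(T_s⁴−T₂⁴)/D₂, with D₁ = 1/ε₁+1/ε_s−1 = 3.954, D₂ = 1/ε_s+1/ε₂−1 = 7.393.
Solve for T_s⁴: T_s⁴ = (D₂·T₁⁴ + D₁·T₂⁴)/(D₁+D₂) = 2.773×10¹¹ K⁴.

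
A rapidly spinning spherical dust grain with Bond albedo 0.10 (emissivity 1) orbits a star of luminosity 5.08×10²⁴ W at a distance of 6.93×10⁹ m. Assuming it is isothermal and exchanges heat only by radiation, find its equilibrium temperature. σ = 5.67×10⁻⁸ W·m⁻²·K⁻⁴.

T ≈ 428 K

First find the stellar flux at distance d: S = L/(4πd²) = 5.08×10²⁴/(4π·(6.93×10⁹)²) = 8418 W/m².
For an isothermal sphere, absorbed (1−a)S·πr² = emitted σ·4πr²·T⁴, so T⁴ = (1−a)S/(4σ).
T⁴ = 0.900·8418/(4·5.67×10⁻⁸) = 3.340×10¹⁰ K⁴.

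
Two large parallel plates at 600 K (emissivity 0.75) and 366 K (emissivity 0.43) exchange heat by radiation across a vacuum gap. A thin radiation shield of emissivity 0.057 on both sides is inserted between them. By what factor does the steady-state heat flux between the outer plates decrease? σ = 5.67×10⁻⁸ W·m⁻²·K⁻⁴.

Without shield: q₀ = σΔ(T⁴)/(1/ε₁+1/ε₂−1) with denominator 2.659.
With shield the two gaps are in series; the resistances add: (1/ε₁+1/ε_s−1)+(1/ε_s+1/ε₂−1) = 17.88+18.87 = 36.75.
Heat-flux ratio q₀/q = 36.75/2.659.

factor ≈ 13.8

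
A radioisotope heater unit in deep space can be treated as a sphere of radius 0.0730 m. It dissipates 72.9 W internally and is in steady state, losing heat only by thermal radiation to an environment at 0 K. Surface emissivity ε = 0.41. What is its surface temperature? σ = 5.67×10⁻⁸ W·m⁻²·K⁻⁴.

Steady state: internal power = radiated power, P = εσA T⁴.
Radiating area A = 4πr² = 0.06697 m².
T⁴ = P/(εσA) = 72.9/(0.41·5.67×10⁻⁸·0.06697) = 4.683×10¹⁰ K⁴.
T = (4.683×10¹⁰)^(1/4).

T ≈ 465 K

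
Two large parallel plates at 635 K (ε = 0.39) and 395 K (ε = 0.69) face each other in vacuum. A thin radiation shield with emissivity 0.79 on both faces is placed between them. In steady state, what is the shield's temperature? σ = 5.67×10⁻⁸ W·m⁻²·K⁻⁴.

In steady state the net flux on the hot side equals that on the cold side.
σ(T₁⁴−T_s⁴)/D₁ = σ(T_s⁴−T₂⁴)/D₂, with D₁ = 1/ε₁+1/ε_s−1 = 2.830, D₂ = 1/ε_s+1/ε₂−1 = 1.715.
Solve for T_s⁴: T_s⁴ = (D₂·T₁⁴ + D₁·T₂⁴)/(D₁+D₂) = 7.651×10¹⁰ K⁴.

T_s ≈ 526 K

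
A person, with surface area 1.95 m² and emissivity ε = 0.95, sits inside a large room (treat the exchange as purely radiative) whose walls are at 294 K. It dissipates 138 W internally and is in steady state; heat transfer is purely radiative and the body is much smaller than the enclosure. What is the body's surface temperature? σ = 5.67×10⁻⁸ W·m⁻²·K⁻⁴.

T ≈ 306 K

For a small grey body in a large enclosure, net radiated power = εσA(T⁴ − T_w⁴).
Steady state: P = εσA(T⁴ − T_w⁴) with A = 1.95 m².
T⁴ = P/(εσA) + T_w⁴ = 138/(0.95·5.67×10⁻⁸·1.950) + (294)⁴
    = 1.314×10⁹ + 7.471×10⁹ = 8.785×10⁹ K⁴.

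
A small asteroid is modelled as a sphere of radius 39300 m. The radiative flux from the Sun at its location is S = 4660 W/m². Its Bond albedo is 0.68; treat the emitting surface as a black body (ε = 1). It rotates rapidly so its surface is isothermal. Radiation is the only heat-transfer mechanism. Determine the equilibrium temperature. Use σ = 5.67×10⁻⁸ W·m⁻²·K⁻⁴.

T ≈ 285 K

At equilibrium, absorbed power = emitted power.
Absorbing cross-section = πr² = 4.852×10⁹ m²; emitting surface = 4πr² = 1.941×10¹⁰ m² (ratio 4).
(1−a)S·A_cross = εσ·A_surf·T⁴  ⇒  T⁴ = (1−a)S/(4σ).
T⁴ = 0.320·4660/(4·5.67×10⁻⁸) = 6.575×10⁹ K⁴.
T = (6.575×10⁹)^(1/4).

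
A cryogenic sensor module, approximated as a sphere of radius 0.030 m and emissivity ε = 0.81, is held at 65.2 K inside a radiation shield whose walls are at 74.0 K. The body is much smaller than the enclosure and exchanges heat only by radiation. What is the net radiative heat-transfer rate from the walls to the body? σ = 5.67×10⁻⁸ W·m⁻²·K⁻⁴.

For a small grey body in a large enclosure: P_net = εσA(T_body⁴ − T_wall⁴).
A = 4πr² = 0.01131 m²; T_body⁴ − T_wall⁴ = 1.807×10⁷ − 2.999×10⁷ = -1.192×10⁷ K⁴.
|P_net| = 0.81·5.67×10⁻⁸·0.01131·1.192×10⁷.

P_net ≈ 0.00619 W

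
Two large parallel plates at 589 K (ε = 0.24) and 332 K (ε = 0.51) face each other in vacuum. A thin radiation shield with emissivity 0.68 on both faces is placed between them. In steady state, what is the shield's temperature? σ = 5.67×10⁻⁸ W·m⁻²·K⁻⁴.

T_s ≈ 471 K

In steady state the net flux on the hot side equals that on the cold side.
σ(T₁⁴−T_s⁴)/D₁ = σ(T_s⁴−T₂⁴)/D₂, with D₁ = 1/ε₁+1/ε_s−1 = 4.637, D₂ = 1/ε_s+1/ε₂−1 = 2.431.
Solve for T_s⁴: T_s⁴ = (D₂·T₁⁴ + D₁·T₂⁴)/(D₁+D₂) = 4.937×10¹⁰ K⁴.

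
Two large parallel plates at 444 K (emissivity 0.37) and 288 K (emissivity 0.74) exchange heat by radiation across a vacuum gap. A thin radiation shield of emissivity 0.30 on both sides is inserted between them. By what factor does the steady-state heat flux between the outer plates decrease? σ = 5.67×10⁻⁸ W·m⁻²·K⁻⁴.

factor ≈ 2.86

Without shield: q₀ = σΔ(T⁴)/(1/ε₁+1/ε₂−1) with denominator 3.054.
With shield the two gaps are in series; the resistances add: (1/ε₁+1/ε_s−1)+(1/ε_s+1/ε₂−1) = 5.036+3.685 = 8.721.
Heat-flux ratio q₀/q = 8.721/3.054.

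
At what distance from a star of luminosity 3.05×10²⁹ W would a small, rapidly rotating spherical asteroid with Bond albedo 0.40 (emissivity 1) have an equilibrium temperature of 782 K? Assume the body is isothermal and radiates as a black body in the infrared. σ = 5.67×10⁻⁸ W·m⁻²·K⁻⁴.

d ≈ 4.14×10¹¹ m

For an isothermal black-emitting sphere, (1−a)S·πr² = σ·4πr²·T⁴ ⇒ S = 4σT⁴/(1−a).
S = 4·5.67×10⁻⁸·(782)⁴/0.600 = 1.414×10⁵ W/m².
Flux falls as S = L/(4πd²), so d = √(L/(4πS)) = √(3.05×10²⁹/(4π·1.414×10⁵)).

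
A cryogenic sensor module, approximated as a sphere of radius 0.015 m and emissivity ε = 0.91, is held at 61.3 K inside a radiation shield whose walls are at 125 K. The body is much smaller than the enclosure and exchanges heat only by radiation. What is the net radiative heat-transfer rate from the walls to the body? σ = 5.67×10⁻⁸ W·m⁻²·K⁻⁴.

For a small grey body in a large enclosure: P_net = εσA(T_body⁴ − T_wall⁴).
A = 4πr² = 0.002827 m²; T_body⁴ − T_wall⁴ = 1.412×10⁷ − 2.441×10⁸ = -2.300×10⁸ K⁴.
|P_net| = 0.91·5.67×10⁻⁸·0.002827·2.300×10⁸.

P_net ≈ 0.0336 W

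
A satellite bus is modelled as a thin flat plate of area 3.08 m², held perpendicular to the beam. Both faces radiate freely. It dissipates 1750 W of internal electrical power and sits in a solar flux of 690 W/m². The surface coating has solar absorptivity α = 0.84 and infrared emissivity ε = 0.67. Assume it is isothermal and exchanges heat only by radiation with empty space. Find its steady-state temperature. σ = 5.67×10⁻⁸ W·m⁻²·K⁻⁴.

T ≈ 351 K

At steady state, absorbed solar power + internal power = radiated power.
Absorbed: α·S·A_cross = 0.84·690·3.080 = 1785 W (cross-section A).
Total input = 1785 + 1750 = 3535 W.
Radiated: εσ·A_surf·T⁴ with A_surf = 2A = 6.160 m².
T⁴ = 3535/(0.67·5.67×10⁻⁸·6.160) = 1.511×10¹⁰ K⁴.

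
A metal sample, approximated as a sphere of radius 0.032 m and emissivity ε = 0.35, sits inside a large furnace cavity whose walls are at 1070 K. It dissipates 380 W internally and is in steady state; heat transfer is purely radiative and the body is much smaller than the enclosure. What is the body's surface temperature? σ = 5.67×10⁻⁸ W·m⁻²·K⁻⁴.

T ≈ 1290 K

For a small grey body in a large enclosure, net radiated power = εσA(T⁴ − T_w⁴).
Steady state: P = εσA(T⁴ − T_w⁴) with A = 4πr² = 0.01287 m².
T⁴ = P/(εσA) + T_w⁴ = 380/(0.35·5.67×10⁻⁸·0.01287) + (1070)⁴
    = 1.488×10¹² + 1.311×10¹² = 2.799×10¹² K⁴.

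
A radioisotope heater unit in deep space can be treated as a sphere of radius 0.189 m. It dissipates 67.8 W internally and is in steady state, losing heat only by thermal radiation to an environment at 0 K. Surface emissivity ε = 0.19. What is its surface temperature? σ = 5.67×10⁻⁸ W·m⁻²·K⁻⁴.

Steady state: internal power = radiated power, P = εσA T⁴.
Radiating area A = 4πr² = 0.4489 m².
T⁴ = P/(εσA) = 67.8/(0.19·5.67×10⁻⁸·0.4489) = 1.402×10¹⁰ K⁴.
T = (1.402×10¹⁰)^(1/4).

T ≈ 344 K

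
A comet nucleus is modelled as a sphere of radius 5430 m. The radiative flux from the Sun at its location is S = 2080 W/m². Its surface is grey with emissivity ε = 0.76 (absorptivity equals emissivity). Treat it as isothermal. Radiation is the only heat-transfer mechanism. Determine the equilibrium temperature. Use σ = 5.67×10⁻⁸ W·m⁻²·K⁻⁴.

T ≈ 309 K

At equilibrium, absorbed power = emitted power.
Absorbing cross-section = πr² = 9.263×10⁷ m²; emitting surface = 4πr² = 3.705×10⁸ m² (ratio 4).
εS·A_cross = εσ·A_surf·T⁴  ⇒  T⁴ = S/(4σ)   (ε cancels).
T⁴ = 2080/(4·5.67×10⁻⁸) = 9.171×10⁹ K⁴.
T = (9.171×10⁹)^(1/4).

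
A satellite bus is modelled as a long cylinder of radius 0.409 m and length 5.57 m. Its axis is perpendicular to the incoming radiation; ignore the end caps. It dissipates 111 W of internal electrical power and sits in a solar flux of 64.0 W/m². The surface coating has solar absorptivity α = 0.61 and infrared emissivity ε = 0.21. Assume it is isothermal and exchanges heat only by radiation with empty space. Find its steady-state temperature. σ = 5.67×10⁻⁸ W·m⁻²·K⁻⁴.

At steady state, absorbed solar power + internal power = radiated power.
Absorbed: α·S·A_cross = 0.61·64.0·4.556 = 177.9 W (cross-section 2rL).
Total input = 177.9 + 111 = 288.9 W.
Radiated: εσ·A_surf·T⁴ with A_surf = 2πrL = 14.31 m².
T⁴ = 288.9/(0.21·5.67×10⁻⁸·14.31) = 1.695×10⁹ K⁴.

T ≈ 203 K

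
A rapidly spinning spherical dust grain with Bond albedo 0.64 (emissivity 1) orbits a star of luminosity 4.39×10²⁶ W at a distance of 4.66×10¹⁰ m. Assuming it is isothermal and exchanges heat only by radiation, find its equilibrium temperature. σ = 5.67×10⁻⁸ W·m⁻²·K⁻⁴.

First find the stellar flux at distance d: S = L/(4πd²) = 4.39×10²⁶/(4π·(4.66×10¹⁰)²) = 16090 W/m².
For an isothermal sphere, absorbed (1−a)S·πr² = emitted σ·4πr²·T⁴, so T⁴ = (1−a)S/(4σ).
T⁴ = 0.360·16090/(4·5.67×10⁻⁸) = 2.554×10¹⁰ K⁴.

T ≈ 400 K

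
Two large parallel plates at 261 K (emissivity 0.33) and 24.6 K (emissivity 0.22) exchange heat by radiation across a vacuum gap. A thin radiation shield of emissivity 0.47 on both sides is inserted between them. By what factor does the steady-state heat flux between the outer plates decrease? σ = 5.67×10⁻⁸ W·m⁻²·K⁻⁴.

Without shield: q₀ = σΔ(T⁴)/(1/ε₁+1/ε₂−1) with denominator 6.576.
With shield the two gaps are in series; the resistances add: (1/ε₁+1/ε_s−1)+(1/ε_s+1/ε₂−1) = 4.158+5.673 = 9.831.
Heat-flux ratio q₀/q = 9.831/6.576.

factor ≈ 1.50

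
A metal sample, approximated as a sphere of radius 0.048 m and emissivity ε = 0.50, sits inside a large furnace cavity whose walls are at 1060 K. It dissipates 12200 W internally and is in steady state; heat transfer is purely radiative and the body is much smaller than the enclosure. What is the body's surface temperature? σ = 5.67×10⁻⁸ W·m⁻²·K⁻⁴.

For a small grey body in a large enclosure, net radiated power = εσA(T⁴ − T_w⁴).
Steady state: P = εσA(T⁴ − T_w⁴) with A = 4πr² = 0.02895 m².
T⁴ = P/(εσA) + T_w⁴ = 12200/(0.50·5.67×10⁻⁸·0.02895) + (1060)⁴
    = 1.486×10¹³ + 1.262×10¹² = 1.613×10¹³ K⁴.

T ≈ 2000 K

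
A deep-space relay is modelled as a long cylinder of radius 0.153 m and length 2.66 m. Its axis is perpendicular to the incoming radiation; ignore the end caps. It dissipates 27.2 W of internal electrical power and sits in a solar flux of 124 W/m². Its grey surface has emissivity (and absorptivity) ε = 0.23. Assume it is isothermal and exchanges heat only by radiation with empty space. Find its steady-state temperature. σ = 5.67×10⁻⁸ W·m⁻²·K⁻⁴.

T ≈ 197 K

At steady state, absorbed solar power + internal power = radiated power.
Absorbed: α·S·A_cross = 0.23·124·0.8140 = 23.21 W (cross-section 2rL).
Total input = 23.21 + 27.2 = 50.41 W.
Radiated: εσ·A_surf·T⁴ with A_surf = 2πrL = 2.557 m².
T⁴ = 50.41/(0.23·5.67×10⁻⁸·2.557) = 1.512×10⁹ K⁴.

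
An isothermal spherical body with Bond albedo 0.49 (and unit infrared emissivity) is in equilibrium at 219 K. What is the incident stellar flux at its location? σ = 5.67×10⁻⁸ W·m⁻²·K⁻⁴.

(1−a)S·πr² = σ·4πr²·T⁴ ⇒ S = 4σT⁴/(1−a).
S = 4·5.67×10⁻⁸·2.300×10⁹/0.510.

S ≈ 1020 W/m²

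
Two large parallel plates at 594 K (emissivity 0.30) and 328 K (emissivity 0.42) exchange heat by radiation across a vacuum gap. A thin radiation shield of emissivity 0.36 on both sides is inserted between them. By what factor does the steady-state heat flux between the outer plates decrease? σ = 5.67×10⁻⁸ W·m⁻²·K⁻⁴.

Without shield: q₀ = σΔ(T⁴)/(1/ε₁+1/ε₂−1) with denominator 4.714.
With shield the two gaps are in series; the resistances add: (1/ε₁+1/ε_s−1)+(1/ε_s+1/ε₂−1) = 5.111+4.159 = 9.270.
Heat-flux ratio q₀/q = 9.270/4.714.

factor ≈ 1.97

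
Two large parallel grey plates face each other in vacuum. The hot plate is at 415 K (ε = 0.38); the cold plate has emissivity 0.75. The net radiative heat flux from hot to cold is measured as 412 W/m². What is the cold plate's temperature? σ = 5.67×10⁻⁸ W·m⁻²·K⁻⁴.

q = σ(T₁⁴ − T₂⁴)/(1/ε₁ + 1/ε₂ − 1); denominator = 2.965.
T₂⁴ = T₁⁴ − q·(1/ε₁+1/ε₂−1)/σ = 2.966×10¹⁰ − 412·2.965/5.67×10⁻⁸
    = 8.117×10⁹ K⁴.

T₂ ≈ 300 K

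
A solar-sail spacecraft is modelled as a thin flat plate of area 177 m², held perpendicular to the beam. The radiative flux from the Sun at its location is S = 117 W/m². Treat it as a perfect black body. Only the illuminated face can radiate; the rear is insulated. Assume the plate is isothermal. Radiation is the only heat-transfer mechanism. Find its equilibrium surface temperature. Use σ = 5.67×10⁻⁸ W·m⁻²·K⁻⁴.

T ≈ 213 K

At equilibrium, absorbed power = emitted power.
Absorbing cross-section = A = 177.0 m²; emitting surface = A = 177.0 m² (ratio 1).
S·A_cross = εσ·A_surf·T⁴  ⇒  T⁴ = S/(1σ).
T⁴ = 1.00·117/(1·5.67×10⁻⁸) = 2.063×10⁹ K⁴.
T = (2.063×10⁹)^(1/4).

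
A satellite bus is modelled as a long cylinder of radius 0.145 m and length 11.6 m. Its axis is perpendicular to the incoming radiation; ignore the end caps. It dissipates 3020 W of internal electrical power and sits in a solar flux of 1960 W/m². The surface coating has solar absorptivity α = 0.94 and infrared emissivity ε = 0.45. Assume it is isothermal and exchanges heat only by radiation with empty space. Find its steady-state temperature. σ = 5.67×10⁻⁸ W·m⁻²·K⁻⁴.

T ≈ 430 K

At steady state, absorbed solar power + internal power = radiated power.
Absorbed: α·S·A_cross = 0.94·1960·3.364 = 6198 W (cross-section 2rL).
Total input = 6198 + 3020 = 9218 W.
Radiated: εσ·A_surf·T⁴ with A_surf = 2πrL = 10.57 m².
T⁴ = 9218/(0.45·5.67×10⁻⁸·10.57) = 3.418×10¹⁰ K⁴.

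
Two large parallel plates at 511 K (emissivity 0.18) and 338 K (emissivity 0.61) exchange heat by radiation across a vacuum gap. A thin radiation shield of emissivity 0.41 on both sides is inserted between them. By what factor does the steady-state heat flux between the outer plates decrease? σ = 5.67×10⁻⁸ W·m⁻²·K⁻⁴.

Without shield: q₀ = σΔ(T⁴)/(1/ε₁+1/ε₂−1) with denominator 6.195.
With shield the two gaps are in series; the resistances add: (1/ε₁+1/ε_s−1)+(1/ε_s+1/ε₂−1) = 6.995+3.078 = 10.07.
Heat-flux ratio q₀/q = 10.07/6.195.

factor ≈ 1.63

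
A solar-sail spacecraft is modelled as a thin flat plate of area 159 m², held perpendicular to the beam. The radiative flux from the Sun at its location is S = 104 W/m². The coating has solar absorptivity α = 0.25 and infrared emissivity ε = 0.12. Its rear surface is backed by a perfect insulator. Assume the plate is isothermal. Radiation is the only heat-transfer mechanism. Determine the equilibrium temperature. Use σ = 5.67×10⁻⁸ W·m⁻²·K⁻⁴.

T ≈ 249 K

At equilibrium, absorbed power = emitted power.
Absorbing cross-section = A = 159.0 m²; emitting surface = A = 159.0 m² (ratio 1).
αS·A_cross = εσ·A_surf·T⁴  ⇒  T⁴ = αS/(ε·1σ).
T⁴ = 0.250·104/(0.12·1·5.67×10⁻⁸) = 3.821×10⁹ K⁴.
T = (3.821×10⁹)^(1/4).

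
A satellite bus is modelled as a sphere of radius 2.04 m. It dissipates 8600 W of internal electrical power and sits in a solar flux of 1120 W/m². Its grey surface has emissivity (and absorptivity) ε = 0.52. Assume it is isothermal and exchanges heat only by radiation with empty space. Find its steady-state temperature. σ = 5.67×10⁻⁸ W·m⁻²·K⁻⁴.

T ≈ 320 K

At steady state, absorbed solar power + internal power = radiated power.
Absorbed: α·S·A_cross = 0.52·1120·13.07 = 7614 W (cross-section πr²).
Total input = 7614 + 8600 = 16210 W.
Radiated: εσ·A_surf·T⁴ with A_surf = 4πr² = 52.30 m².
T⁴ = 16210/(0.52·5.67×10⁻⁸·52.30) = 1.052×10¹⁰ K⁴.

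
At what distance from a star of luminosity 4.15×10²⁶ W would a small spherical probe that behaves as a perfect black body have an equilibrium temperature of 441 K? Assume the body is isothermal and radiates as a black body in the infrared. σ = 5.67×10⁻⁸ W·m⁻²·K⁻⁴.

For an isothermal black-emitting sphere, (1−a)S·πr² = σ·4πr²·T⁴ ⇒ S = 4σT⁴/(1−a).
S = 4·5.67×10⁻⁸·(441)⁴/1.00 = 8578 W/m².
Flux falls as S = L/(4πd²), so d = √(L/(4πS)) = √(4.15×10²⁶/(4π·8578)).

d ≈ 6.20×10¹⁰ m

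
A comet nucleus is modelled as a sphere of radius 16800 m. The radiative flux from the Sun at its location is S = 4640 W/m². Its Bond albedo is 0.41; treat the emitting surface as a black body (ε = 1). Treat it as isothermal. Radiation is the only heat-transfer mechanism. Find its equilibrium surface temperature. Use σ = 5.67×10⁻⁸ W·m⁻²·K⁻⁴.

At equilibrium, absorbed power = emitted power.
Absorbing cross-section = πr² = 8.867×10⁸ m²; emitting surface = 4πr² = 3.547×10⁹ m² (ratio 4).
(1−a)S·A_cross = εσ·A_surf·T⁴  ⇒  T⁴ = (1−a)S/(4σ).
T⁴ = 0.590·4640/(4·5.67×10⁻⁸) = 1.207×10¹⁰ K⁴.
T = (1.207×10¹⁰)^(1/4).

T ≈ 331 K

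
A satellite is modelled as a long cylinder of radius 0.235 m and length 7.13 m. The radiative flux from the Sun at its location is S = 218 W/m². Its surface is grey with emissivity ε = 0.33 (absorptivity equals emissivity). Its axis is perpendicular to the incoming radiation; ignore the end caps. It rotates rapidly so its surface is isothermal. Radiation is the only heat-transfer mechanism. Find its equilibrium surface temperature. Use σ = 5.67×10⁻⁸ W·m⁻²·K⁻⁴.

At equilibrium, absorbed power = emitted power.
Absorbing cross-section = 2rL = 3.351 m²; emitting surface = 2πrL = 10.53 m² (ratio π).
εS·A_cross = εσ·A_surf·T⁴  ⇒  T⁴ = S/(πσ)   (ε cancels).
T⁴ = 218/(π·5.67×10⁻⁸) = 1.224×10⁹ K⁴.
T = (1.224×10⁹)^(1/4).

T ≈ 187 K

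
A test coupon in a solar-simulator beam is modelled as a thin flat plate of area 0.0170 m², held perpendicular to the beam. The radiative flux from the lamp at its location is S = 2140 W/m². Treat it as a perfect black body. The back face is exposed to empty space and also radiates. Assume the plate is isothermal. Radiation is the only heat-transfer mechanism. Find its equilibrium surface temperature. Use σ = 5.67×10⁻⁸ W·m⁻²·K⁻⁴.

At equilibrium, absorbed power = emitted power.
Absorbing cross-section = A = 0.01700 m²; emitting surface = 2A = 0.03400 m² (ratio 2).
S·A_cross = εσ·A_surf·T⁴  ⇒  T⁴ = S/(2σ).
T⁴ = 1.00·2140/(2·5.67×10⁻⁸) = 1.887×10¹⁰ K⁴.
T = (1.887×10¹⁰)^(1/4).

T ≈ 371 K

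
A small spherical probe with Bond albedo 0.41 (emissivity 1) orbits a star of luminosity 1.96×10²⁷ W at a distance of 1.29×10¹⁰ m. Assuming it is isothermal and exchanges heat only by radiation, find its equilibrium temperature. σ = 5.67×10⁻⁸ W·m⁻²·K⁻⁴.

T ≈ 1250 K

First find the stellar flux at distance d: S = L/(4πd²) = 1.96×10²⁷/(4π·(1.29×10¹⁰)²) = 9.373×10⁵ W/m².
For an isothermal sphere, absorbed (1−a)S·πr² = emitted σ·4πr²·T⁴, so T⁴ = (1−a)S/(4σ).
T⁴ = 0.590·9.373×10⁵/(4·5.67×10⁻⁸) = 2.438×10¹² K⁴.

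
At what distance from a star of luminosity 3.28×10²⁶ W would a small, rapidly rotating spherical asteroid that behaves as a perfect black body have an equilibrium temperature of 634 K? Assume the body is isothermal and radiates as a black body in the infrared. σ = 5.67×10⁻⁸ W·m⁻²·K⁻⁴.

For an isothermal black-emitting sphere, (1−a)S·πr² = σ·4πr²·T⁴ ⇒ S = 4σT⁴/(1−a).
S = 4·5.67×10⁻⁸·(634)⁴/1.00 = 36640 W/m².
Flux falls as S = L/(4πd²), so d = √(L/(4πS)) = √(3.28×10²⁶/(4π·36640)).

d ≈ 2.67×10¹⁰ m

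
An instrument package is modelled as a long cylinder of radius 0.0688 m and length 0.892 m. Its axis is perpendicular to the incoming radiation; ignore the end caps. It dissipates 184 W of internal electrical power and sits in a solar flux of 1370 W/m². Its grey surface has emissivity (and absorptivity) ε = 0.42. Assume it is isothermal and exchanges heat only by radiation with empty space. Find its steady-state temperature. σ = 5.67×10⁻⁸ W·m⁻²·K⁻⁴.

At steady state, absorbed solar power + internal power = radiated power.
Absorbed: α·S·A_cross = 0.42·1370·0.1227 = 70.62 W (cross-section 2rL).
Total input = 70.62 + 184 = 254.6 W.
Radiated: εσ·A_surf·T⁴ with A_surf = 2πrL = 0.3856 m².
T⁴ = 254.6/(0.42·5.67×10⁻⁸·0.3856) = 2.773×10¹⁰ K⁴.

T ≈ 408 K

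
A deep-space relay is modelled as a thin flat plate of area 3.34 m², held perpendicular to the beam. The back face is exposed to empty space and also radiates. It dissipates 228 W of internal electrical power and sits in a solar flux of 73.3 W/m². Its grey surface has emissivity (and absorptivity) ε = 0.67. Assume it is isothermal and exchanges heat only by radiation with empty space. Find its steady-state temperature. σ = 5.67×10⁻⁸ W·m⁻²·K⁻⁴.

T ≈ 198 K

At steady state, absorbed solar power + internal power = radiated power.
Absorbed: α·S·A_cross = 0.67·73.3·3.340 = 164.0 W (cross-section A).
Total input = 164.0 + 228 = 392.0 W.
Radiated: εσ·A_surf·T⁴ with A_surf = 2A = 6.680 m².
T⁴ = 392.0/(0.67·5.67×10⁻⁸·6.680) = 1.545×10⁹ K⁴.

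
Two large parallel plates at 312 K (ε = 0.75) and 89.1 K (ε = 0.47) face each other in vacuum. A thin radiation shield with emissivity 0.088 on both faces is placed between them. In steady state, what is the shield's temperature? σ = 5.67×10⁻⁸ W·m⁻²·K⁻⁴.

In steady state the net flux on the hot side equals that on the cold side.
σ(T₁⁴−T_s⁴)/D₁ = σ(T_s⁴−T₂⁴)/D₂, with D₁ = 1/ε₁+1/ε_s−1 = 11.70, D₂ = 1/ε_s+1/ε₂−1 = 12.49.
Solve for T_s⁴: T_s⁴ = (D₂·T₁⁴ + D₁·T₂⁴)/(D₁+D₂) = 4.924×10⁹ K⁴.

T_s ≈ 265 K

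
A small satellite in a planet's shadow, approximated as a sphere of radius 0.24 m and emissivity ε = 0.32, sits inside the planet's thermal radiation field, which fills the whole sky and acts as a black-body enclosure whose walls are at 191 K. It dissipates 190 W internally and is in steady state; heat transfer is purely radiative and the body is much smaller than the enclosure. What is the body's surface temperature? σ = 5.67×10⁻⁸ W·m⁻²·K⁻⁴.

For a small grey body in a large enclosure, net radiated power = εσA(T⁴ − T_w⁴).
Steady state: P = εσA(T⁴ − T_w⁴) with A = 4πr² = 0.7238 m².
T⁴ = P/(εσA) + T_w⁴ = 190/(0.32·5.67×10⁻⁸·0.7238) + (191)⁴
    = 1.447×10¹⁰ + 1.331×10⁹ = 1.580×10¹⁰ K⁴.

T ≈ 355 K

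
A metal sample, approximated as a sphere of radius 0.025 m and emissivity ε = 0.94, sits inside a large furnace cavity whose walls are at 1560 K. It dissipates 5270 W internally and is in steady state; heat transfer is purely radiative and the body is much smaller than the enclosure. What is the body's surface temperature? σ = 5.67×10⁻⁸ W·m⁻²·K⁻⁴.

For a small grey body in a large enclosure, net radiated power = εσA(T⁴ − T_w⁴).
Steady state: P = εσA(T⁴ − T_w⁴) with A = 4πr² = 0.007854 m².
T⁴ = P/(εσA) + T_w⁴ = 5270/(0.94·5.67×10⁻⁸·0.007854) + (1560)⁴
    = 1.259×10¹³ + 5.922×10¹² = 1.851×10¹³ K⁴.

T ≈ 2070 K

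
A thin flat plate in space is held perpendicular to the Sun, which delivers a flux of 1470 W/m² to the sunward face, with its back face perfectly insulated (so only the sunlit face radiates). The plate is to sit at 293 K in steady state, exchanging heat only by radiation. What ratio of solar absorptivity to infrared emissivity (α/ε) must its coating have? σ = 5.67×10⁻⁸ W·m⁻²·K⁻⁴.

Balance: αS·A = εσ·1A·T⁴ ⇒ α/ε = σT⁴/S.
α/ε = 5.67×10⁻⁸·(293)⁴/1470 = 5.67×10⁻⁸·7.370×10⁹/1470.

α/ε ≈ 0.284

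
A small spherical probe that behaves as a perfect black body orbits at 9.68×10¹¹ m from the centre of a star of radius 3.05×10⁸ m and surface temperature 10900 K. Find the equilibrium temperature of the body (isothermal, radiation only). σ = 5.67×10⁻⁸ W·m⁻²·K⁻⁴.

T ≈ 137 K

The star's surface emits σT_*⁴; at distance d the flux is S = σT_*⁴(R_*/d)².
S = 5.67×10⁻⁸·(10900)⁴·(3.05×10⁸/9.68×10¹¹)² = 79.46 W/m².
For an isothermal sphere T⁴ = (1−a)S/(4σ) = 3.503×10⁸ K⁴.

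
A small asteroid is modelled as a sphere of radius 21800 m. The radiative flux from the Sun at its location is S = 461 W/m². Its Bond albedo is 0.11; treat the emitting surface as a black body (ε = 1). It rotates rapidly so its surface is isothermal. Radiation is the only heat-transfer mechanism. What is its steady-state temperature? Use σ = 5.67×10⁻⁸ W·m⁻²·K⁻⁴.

T ≈ 206 K

At equilibrium, absorbed power = emitted power.
Absorbing cross-section = πr² = 1.493×10⁹ m²; emitting surface = 4πr² = 5.972×10⁹ m² (ratio 4).
(1−a)S·A_cross = εσ·A_surf·T⁴  ⇒  T⁴ = (1−a)S/(4σ).
T⁴ = 0.890·461/(4·5.67×10⁻⁸) = 1.809×10⁹ K⁴.
T = (1.809×10⁹)^(1/4).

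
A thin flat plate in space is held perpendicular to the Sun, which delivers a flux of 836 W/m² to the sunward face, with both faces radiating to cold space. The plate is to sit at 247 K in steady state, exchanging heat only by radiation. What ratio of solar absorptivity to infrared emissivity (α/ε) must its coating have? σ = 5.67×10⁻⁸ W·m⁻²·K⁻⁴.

α/ε ≈ 0.505

Balance: αS·A = εσ·2A·T⁴ ⇒ α/ε = 2σT⁴/S.
α/ε = 2·5.67×10⁻⁸·(247)⁴/836 = 2·5.67×10⁻⁸·3.722×10⁹/836.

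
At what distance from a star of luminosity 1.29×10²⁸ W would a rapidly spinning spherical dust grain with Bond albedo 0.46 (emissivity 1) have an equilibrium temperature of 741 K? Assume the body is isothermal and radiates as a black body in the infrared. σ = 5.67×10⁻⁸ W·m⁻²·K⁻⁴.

For an isothermal black-emitting sphere, (1−a)S·πr² = σ·4πr²·T⁴ ⇒ S = 4σT⁴/(1−a).
S = 4·5.67×10⁻⁸·(741)⁴/0.540 = 1.266×10⁵ W/m².
Flux falls as S = L/(4πd²), so d = √(L/(4πS)) = √(1.29×10²⁸/(4π·1.266×10⁵)).

d ≈ 9.00×10¹⁰ m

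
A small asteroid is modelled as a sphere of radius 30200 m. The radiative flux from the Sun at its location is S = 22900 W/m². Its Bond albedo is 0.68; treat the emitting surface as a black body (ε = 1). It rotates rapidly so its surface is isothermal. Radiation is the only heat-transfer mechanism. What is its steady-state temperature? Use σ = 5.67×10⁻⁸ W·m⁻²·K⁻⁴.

At equilibrium, absorbed power = emitted power.
Absorbing cross-section = πr² = 2.865×10⁹ m²; emitting surface = 4πr² = 1.146×10¹⁰ m² (ratio 4).
(1−a)S·A_cross = εσ·A_surf·T⁴  ⇒  T⁴ = (1−a)S/(4σ).
T⁴ = 0.320·22900/(4·5.67×10⁻⁸) = 3.231×10¹⁰ K⁴.
T = (3.231×10¹⁰)^(1/4).

T ≈ 424 K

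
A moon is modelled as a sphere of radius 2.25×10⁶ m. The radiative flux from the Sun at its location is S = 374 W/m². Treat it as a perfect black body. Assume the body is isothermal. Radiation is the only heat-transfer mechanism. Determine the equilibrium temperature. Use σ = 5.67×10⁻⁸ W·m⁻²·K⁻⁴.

T ≈ 202 K

At equilibrium, absorbed power = emitted power.
Absorbing cross-section = πr² = 1.590×10¹³ m²; emitting surface = 4πr² = 6.362×10¹³ m² (ratio 4).
S·A_cross = εσ·A_surf·T⁴  ⇒  T⁴ = S/(4σ).
T⁴ = 1.00·374/(4·5.67×10⁻⁸) = 1.649×10⁹ K⁴.
T = (1.649×10⁹)^(1/4).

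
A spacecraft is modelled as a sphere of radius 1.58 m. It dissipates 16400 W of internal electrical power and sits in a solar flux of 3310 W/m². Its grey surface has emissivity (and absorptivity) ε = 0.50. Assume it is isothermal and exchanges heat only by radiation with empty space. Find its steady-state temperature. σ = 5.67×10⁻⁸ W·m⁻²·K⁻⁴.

At steady state, absorbed solar power + internal power = radiated power.
Absorbed: α·S·A_cross = 0.50·3310·7.843 = 12980 W (cross-section πr²).
Total input = 12980 + 16400 = 29380 W.
Radiated: εσ·A_surf·T⁴ with A_surf = 4πr² = 31.37 m².
T⁴ = 29380/(0.50·5.67×10⁻⁸·31.37) = 3.303×10¹⁰ K⁴.

T ≈ 426 K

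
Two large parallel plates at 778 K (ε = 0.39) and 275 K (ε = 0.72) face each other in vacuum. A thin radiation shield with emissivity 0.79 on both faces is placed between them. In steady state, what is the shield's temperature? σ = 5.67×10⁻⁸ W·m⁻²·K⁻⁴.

In steady state the net flux on the hot side equals that on the cold side.
σ(T₁⁴−T_s⁴)/D₁ = σ(T_s⁴−T₂⁴)/D₂, with D₁ = 1/ε₁+1/ε_s−1 = 2.830, D₂ = 1/ε_s+1/ε₂−1 = 1.655.
Solve for T_s⁴: T_s⁴ = (D₂·T₁⁴ + D₁·T₂⁴)/(D₁+D₂) = 1.388×10¹¹ K⁴.

T_s ≈ 610 K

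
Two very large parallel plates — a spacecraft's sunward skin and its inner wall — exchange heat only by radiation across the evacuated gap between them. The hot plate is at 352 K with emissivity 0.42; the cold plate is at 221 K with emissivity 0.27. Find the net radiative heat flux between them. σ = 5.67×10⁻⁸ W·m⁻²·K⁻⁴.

For two infinite grey parallel plates, q = σ(T₁⁴ − T₂⁴)/(1/ε₁ + 1/ε₂ − 1).
T₁⁴ − T₂⁴ = 1.535×10¹⁰ − 2.385×10⁹ = 1.297×10¹⁰ K⁴.
1/ε₁ + 1/ε₂ − 1 = 2.381 + 3.704 − 1 = 5.085.
q = 5.67×10⁻⁸ × 1.297×10¹⁰ / 5.085.

q ≈ 145 W/m²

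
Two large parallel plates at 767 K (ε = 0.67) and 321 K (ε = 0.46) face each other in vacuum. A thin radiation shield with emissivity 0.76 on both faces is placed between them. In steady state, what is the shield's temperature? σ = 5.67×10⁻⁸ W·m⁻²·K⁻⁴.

T_s ≈ 673 K

In steady state the net flux on the hot side equals that on the cold side.
σ(T₁⁴−T_s⁴)/D₁ = σ(T_s⁴−T₂⁴)/D₂, with D₁ = 1/ε₁+1/ε_s−1 = 1.808, D₂ = 1/ε_s+1/ε₂−1 = 2.490.
Solve for T_s⁴: T_s⁴ = (D₂·T₁⁴ + D₁·T₂⁴)/(D₁+D₂) = 2.049×10¹¹ K⁴.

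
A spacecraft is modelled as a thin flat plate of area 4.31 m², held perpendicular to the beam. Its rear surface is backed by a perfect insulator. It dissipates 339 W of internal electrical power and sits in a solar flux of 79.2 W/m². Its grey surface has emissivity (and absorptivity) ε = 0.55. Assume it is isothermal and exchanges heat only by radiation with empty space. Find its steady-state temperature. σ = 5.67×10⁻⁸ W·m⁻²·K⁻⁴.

At steady state, absorbed solar power + internal power = radiated power.
Absorbed: α·S·A_cross = 0.55·79.2·4.310 = 187.7 W (cross-section A).
Total input = 187.7 + 339 = 526.7 W.
Radiated: εσ·A_surf·T⁴ with A_surf = A = 4.310 m².
T⁴ = 526.7/(0.55·5.67×10⁻⁸·4.310) = 3.919×10⁹ K⁴.

T ≈ 250 K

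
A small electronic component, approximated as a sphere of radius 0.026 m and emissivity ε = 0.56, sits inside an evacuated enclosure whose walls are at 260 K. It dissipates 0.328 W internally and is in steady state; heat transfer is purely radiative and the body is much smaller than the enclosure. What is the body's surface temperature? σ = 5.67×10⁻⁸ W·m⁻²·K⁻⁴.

For a small grey body in a large enclosure, net radiated power = εσA(T⁴ − T_w⁴).
Steady state: P = εσA(T⁴ − T_w⁴) with A = 4πr² = 0.008495 m².
T⁴ = P/(εσA) + T_w⁴ = 0.328/(0.56·5.67×10⁻⁸·0.008495) + (260)⁴
    = 1.216×10⁹ + 4.570×10⁹ = 5.786×10⁹ K⁴.

T ≈ 276 K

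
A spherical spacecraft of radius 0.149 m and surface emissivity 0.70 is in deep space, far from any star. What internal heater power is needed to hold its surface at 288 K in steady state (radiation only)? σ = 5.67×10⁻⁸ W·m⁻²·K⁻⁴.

P ≈ 76.2 W

P = εσ·4πr²·T⁴.
4πr² = 0.2790 m²; T⁴ = 6.880×10⁹ K⁴.
P = 0.70·5.67×10⁻⁸·0.2790·6.880×10⁹.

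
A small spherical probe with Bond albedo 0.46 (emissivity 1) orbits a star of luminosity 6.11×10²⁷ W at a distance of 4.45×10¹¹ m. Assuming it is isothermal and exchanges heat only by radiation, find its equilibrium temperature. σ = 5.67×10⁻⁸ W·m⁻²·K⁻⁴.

T ≈ 277 K

First find the stellar flux at distance d: S = L/(4πd²) = 6.11×10²⁷/(4π·(4.45×10¹¹)²) = 2455 W/m².
For an isothermal sphere, absorbed (1−a)S·πr² = emitted σ·4πr²·T⁴, so T⁴ = (1−a)S/(4σ).
T⁴ = 0.540·2455/(4·5.67×10⁻⁸) = 5.846×10⁹ K⁴.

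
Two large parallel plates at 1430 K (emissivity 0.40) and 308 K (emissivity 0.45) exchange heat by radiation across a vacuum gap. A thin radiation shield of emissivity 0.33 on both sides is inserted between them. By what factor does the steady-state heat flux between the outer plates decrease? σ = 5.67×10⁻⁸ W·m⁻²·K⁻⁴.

factor ≈ 2.36

Without shield: q₀ = σΔ(T⁴)/(1/ε₁+1/ε₂−1) with denominator 3.722.
With shield the two gaps are in series; the resistances add: (1/ε₁+1/ε_s−1)+(1/ε_s+1/ε₂−1) = 4.530+4.253 = 8.783.
Heat-flux ratio q₀/q = 8.783/3.722.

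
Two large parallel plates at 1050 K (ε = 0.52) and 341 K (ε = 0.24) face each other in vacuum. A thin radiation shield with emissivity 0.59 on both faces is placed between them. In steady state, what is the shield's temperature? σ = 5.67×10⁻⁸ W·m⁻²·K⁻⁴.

In steady state the net flux on the hot side equals that on the cold side.
σ(T₁⁴−T_s⁴)/D₁ = σ(T_s⁴−T₂⁴)/D₂, with D₁ = 1/ε₁+1/ε_s−1 = 2.618, D₂ = 1/ε_s+1/ε₂−1 = 4.862.
Solve for T_s⁴: T_s⁴ = (D₂·T₁⁴ + D₁·T₂⁴)/(D₁+D₂) = 7.948×10¹¹ K⁴.

T_s ≈ 944 K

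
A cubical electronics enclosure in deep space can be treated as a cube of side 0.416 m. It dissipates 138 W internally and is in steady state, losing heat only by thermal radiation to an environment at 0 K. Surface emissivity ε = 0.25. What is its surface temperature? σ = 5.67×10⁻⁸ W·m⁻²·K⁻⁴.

T ≈ 311 K

Steady state: internal power = radiated power, P = εσA T⁴.
Radiating area A = 6L² = 1.038 m².
T⁴ = P/(εσA) = 138/(0.25·5.67×10⁻⁸·1.038) = 9.376×10⁹ K⁴.
T = (9.376×10⁹)^(1/4).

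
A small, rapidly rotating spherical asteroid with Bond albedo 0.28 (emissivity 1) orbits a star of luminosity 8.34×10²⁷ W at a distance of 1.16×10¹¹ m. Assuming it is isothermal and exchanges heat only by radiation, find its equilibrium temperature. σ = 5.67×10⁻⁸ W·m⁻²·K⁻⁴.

First find the stellar flux at distance d: S = L/(4πd²) = 8.34×10²⁷/(4π·(1.16×10¹¹)²) = 49320 W/m².
For an isothermal sphere, absorbed (1−a)S·πr² = emitted σ·4πr²·T⁴, so T⁴ = (1−a)S/(4σ).
T⁴ = 0.720·49320/(4·5.67×10⁻⁸) = 1.566×10¹¹ K⁴.

T ≈ 629 K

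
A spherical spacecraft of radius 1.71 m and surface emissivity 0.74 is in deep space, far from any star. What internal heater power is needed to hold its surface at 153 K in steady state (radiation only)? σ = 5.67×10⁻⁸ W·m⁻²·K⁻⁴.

P = εσ·4πr²·T⁴.
4πr² = 36.75 m²; T⁴ = 5.480×10⁸ K⁴.
P = 0.74·5.67×10⁻⁸·36.75·5.480×10⁸.

P ≈ 845 W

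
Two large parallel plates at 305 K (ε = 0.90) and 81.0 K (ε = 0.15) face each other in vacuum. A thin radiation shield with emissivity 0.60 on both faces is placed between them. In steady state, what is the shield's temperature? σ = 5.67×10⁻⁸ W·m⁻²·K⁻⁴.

In steady state the net flux on the hot side equals that on the cold side.
σ(T₁⁴−T_s⁴)/D₁ = σ(T_s⁴−T₂⁴)/D₂, with D₁ = 1/ε₁+1/ε_s−1 = 1.778, D₂ = 1/ε_s+1/ε₂−1 = 7.333.
Solve for T_s⁴: T_s⁴ = (D₂·T₁⁴ + D₁·T₂⁴)/(D₁+D₂) = 6.974×10⁹ K⁴.

T_s ≈ 289 K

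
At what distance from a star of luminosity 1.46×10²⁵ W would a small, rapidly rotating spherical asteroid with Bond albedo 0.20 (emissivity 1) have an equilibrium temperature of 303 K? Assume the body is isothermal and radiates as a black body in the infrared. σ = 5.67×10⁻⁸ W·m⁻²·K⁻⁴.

d ≈ 2.21×10¹⁰ m

For an isothermal black-emitting sphere, (1−a)S·πr² = σ·4πr²·T⁴ ⇒ S = 4σT⁴/(1−a).
S = 4·5.67×10⁻⁸·(303)⁴/0.800 = 2390 W/m².
Flux falls as S = L/(4πd²), so d = √(L/(4πS)) = √(1.46×10²⁵/(4π·2390)).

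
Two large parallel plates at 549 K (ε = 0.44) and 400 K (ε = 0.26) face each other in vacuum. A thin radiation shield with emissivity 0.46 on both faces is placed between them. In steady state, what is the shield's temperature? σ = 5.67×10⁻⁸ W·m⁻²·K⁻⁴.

In steady state the net flux on the hot side equals that on the cold side.
σ(T₁⁴−T_s⁴)/D₁ = σ(T_s⁴−T₂⁴)/D₂, with D₁ = 1/ε₁+1/ε_s−1 = 3.447, D₂ = 1/ε_s+1/ε₂−1 = 5.020.
Solve for T_s⁴: T_s⁴ = (D₂·T₁⁴ + D₁·T₂⁴)/(D₁+D₂) = 6.428×10¹⁰ K⁴.

T_s ≈ 504 K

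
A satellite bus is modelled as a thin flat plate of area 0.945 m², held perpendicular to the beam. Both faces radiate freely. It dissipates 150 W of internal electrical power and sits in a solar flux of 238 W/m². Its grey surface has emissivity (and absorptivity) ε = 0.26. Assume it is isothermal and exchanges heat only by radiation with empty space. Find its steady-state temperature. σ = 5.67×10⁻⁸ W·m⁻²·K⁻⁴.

At steady state, absorbed solar power + internal power = radiated power.
Absorbed: α·S·A_cross = 0.26·238·0.9450 = 58.48 W (cross-section A).
Total input = 58.48 + 150 = 208.5 W.
Radiated: εσ·A_surf·T⁴ with A_surf = 2A = 1.890 m².
T⁴ = 208.5/(0.26·5.67×10⁻⁸·1.890) = 7.482×10⁹ K⁴.

T ≈ 294 K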